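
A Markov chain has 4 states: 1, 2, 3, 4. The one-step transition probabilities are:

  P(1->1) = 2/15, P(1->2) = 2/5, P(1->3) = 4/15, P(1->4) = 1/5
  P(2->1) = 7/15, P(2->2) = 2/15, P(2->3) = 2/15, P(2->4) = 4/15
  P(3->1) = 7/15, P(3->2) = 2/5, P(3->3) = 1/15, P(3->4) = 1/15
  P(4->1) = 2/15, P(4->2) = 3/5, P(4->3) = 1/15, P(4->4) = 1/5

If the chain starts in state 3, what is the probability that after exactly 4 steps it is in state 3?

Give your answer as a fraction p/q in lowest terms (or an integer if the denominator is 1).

Computing P^4 by repeated multiplication:
P^1 =
  1: [2/15, 2/5, 4/15, 1/5]
  2: [7/15, 2/15, 2/15, 4/15]
  3: [7/15, 2/5, 1/15, 1/15]
  4: [2/15, 3/5, 1/15, 1/5]
P^2 =
  1: [16/45, 1/3, 3/25, 43/225]
  2: [2/9, 94/225, 38/225, 43/225]
  3: [13/45, 23/75, 14/75, 49/225]
  4: [16/45, 7/25, 2/15, 52/225]
P^3 =
  1: [64/225, 131/375, 4/25, 232/1125]
  2: [74/225, 1103/3375, 469/3375, 77/375]
  3: [67/225, 407/1125, 163/1125, 44/225]
  4: [61/225, 418/1125, 176/1125, 226/1125]
P^4 =
  1: [341/1125, 1958/5625, 826/5625, 1136/5625]
  2: [974/3375, 17917/50625, 7808/50625, 686/3375]
  3: [68/225, 5782/16875, 2537/16875, 128/625]
  4: [116/375, 5756/16875, 2458/16875, 1147/5625]

(P^4)[3 -> 3] = 2537/16875

Answer: 2537/16875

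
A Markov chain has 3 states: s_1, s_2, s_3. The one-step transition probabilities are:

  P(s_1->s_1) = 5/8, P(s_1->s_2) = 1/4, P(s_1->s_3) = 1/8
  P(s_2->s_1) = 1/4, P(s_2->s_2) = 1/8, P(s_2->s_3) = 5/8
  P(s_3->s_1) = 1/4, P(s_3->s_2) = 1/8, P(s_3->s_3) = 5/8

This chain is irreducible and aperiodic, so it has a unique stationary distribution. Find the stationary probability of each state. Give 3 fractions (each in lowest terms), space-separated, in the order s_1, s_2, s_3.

The stationary distribution satisfies pi = pi * P, i.e.:
  pi_s_1 = 5/8*pi_s_1 + 1/4*pi_s_2 + 1/4*pi_s_3
  pi_s_2 = 1/4*pi_s_1 + 1/8*pi_s_2 + 1/8*pi_s_3
  pi_s_3 = 1/8*pi_s_1 + 5/8*pi_s_2 + 5/8*pi_s_3
with normalization: pi_s_1 + pi_s_2 + pi_s_3 = 1.

Using the first 2 balance equations plus normalization, the linear system A*pi = b is:
  [-3/8, 1/4, 1/4] . pi = 0
  [1/4, -7/8, 1/8] . pi = 0
  [1, 1, 1] . pi = 1

Solving yields:
  pi_s_1 = 2/5
  pi_s_2 = 7/40
  pi_s_3 = 17/40

Verification (pi * P):
  2/5*5/8 + 7/40*1/4 + 17/40*1/4 = 2/5 = pi_s_1  (ok)
  2/5*1/4 + 7/40*1/8 + 17/40*1/8 = 7/40 = pi_s_2  (ok)
  2/5*1/8 + 7/40*5/8 + 17/40*5/8 = 17/40 = pi_s_3  (ok)

Answer: 2/5 7/40 17/40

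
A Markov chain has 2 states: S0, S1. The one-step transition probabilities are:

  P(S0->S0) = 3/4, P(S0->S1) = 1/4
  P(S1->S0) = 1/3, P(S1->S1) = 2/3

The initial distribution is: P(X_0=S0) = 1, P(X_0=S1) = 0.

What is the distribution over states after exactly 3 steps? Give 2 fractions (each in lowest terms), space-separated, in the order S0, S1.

Propagating the distribution step by step (d_{t+1} = d_t * P):
d_0 = (S0=1, S1=0)
  d_1[S0] = 1*3/4 + 0*1/3 = 3/4
  d_1[S1] = 1*1/4 + 0*2/3 = 1/4
d_1 = (S0=3/4, S1=1/4)
  d_2[S0] = 3/4*3/4 + 1/4*1/3 = 31/48
  d_2[S1] = 3/4*1/4 + 1/4*2/3 = 17/48
d_2 = (S0=31/48, S1=17/48)
  d_3[S0] = 31/48*3/4 + 17/48*1/3 = 347/576
  d_3[S1] = 31/48*1/4 + 17/48*2/3 = 229/576
d_3 = (S0=347/576, S1=229/576)

Answer: 347/576 229/576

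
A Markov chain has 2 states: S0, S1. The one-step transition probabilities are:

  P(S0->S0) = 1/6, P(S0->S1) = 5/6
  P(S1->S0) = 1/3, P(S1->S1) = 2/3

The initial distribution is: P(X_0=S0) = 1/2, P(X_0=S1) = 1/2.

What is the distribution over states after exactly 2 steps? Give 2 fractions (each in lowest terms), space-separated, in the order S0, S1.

Propagating the distribution step by step (d_{t+1} = d_t * P):
d_0 = (S0=1/2, S1=1/2)
  d_1[S0] = 1/2*1/6 + 1/2*1/3 = 1/4
  d_1[S1] = 1/2*5/6 + 1/2*2/3 = 3/4
d_1 = (S0=1/4, S1=3/4)
  d_2[S0] = 1/4*1/6 + 3/4*1/3 = 7/24
  d_2[S1] = 1/4*5/6 + 3/4*2/3 = 17/24
d_2 = (S0=7/24, S1=17/24)

Answer: 7/24 17/24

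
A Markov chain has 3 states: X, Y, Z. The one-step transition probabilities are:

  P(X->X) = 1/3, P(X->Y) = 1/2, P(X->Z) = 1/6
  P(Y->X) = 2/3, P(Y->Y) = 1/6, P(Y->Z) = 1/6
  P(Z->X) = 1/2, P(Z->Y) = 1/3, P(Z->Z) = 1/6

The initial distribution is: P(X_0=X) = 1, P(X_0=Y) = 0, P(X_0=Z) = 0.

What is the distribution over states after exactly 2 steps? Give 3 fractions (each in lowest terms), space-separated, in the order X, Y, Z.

Answer: 19/36 11/36 1/6

Derivation:
Propagating the distribution step by step (d_{t+1} = d_t * P):
d_0 = (X=1, Y=0, Z=0)
  d_1[X] = 1*1/3 + 0*2/3 + 0*1/2 = 1/3
  d_1[Y] = 1*1/2 + 0*1/6 + 0*1/3 = 1/2
  d_1[Z] = 1*1/6 + 0*1/6 + 0*1/6 = 1/6
d_1 = (X=1/3, Y=1/2, Z=1/6)
  d_2[X] = 1/3*1/3 + 1/2*2/3 + 1/6*1/2 = 19/36
  d_2[Y] = 1/3*1/2 + 1/2*1/6 + 1/6*1/3 = 11/36
  d_2[Z] = 1/3*1/6 + 1/2*1/6 + 1/6*1/6 = 1/6
d_2 = (X=19/36, Y=11/36, Z=1/6)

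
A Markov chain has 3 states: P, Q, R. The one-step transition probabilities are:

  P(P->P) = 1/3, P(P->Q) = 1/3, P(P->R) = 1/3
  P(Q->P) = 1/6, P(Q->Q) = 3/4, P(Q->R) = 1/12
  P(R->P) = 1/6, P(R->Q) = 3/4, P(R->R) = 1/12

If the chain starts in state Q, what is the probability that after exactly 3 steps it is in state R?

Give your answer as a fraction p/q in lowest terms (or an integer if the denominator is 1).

Answer: 19/144

Derivation:
Computing P^3 by repeated multiplication:
P^1 =
  P: [1/3, 1/3, 1/3]
  Q: [1/6, 3/4, 1/12]
  R: [1/6, 3/4, 1/12]
P^2 =
  P: [2/9, 11/18, 1/6]
  Q: [7/36, 49/72, 1/8]
  R: [7/36, 49/72, 1/8]
P^3 =
  P: [11/54, 71/108, 5/36]
  Q: [43/216, 289/432, 19/144]
  R: [43/216, 289/432, 19/144]

(P^3)[Q -> R] = 19/144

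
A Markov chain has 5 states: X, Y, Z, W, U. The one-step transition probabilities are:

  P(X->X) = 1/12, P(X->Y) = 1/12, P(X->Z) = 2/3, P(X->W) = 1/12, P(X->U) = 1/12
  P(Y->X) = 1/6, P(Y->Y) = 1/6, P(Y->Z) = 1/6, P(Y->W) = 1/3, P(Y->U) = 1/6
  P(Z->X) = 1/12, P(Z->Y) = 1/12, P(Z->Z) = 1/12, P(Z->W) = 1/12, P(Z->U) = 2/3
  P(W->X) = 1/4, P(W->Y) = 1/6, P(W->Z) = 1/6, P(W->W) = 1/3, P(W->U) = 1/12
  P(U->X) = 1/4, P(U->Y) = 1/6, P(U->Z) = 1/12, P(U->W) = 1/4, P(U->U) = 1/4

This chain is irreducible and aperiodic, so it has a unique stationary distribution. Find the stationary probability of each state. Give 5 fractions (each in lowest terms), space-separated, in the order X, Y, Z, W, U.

The stationary distribution satisfies pi = pi * P, i.e.:
  pi_X = 1/12*pi_X + 1/6*pi_Y + 1/12*pi_Z + 1/4*pi_W + 1/4*pi_U
  pi_Y = 1/12*pi_X + 1/6*pi_Y + 1/12*pi_Z + 1/6*pi_W + 1/6*pi_U
  pi_Z = 2/3*pi_X + 1/6*pi_Y + 1/12*pi_Z + 1/6*pi_W + 1/12*pi_U
  pi_W = 1/12*pi_X + 1/3*pi_Y + 1/12*pi_Z + 1/3*pi_W + 1/4*pi_U
  pi_U = 1/12*pi_X + 1/6*pi_Y + 2/3*pi_Z + 1/12*pi_W + 1/4*pi_U
with normalization: pi_X + pi_Y + pi_Z + pi_W + pi_U = 1.

Using the first 4 balance equations plus normalization, the linear system A*pi = b is:
  [-11/12, 1/6, 1/12, 1/4, 1/4] . pi = 0
  [1/12, -5/6, 1/12, 1/6, 1/6] . pi = 0
  [2/3, 1/6, -11/12, 1/6, 1/12] . pi = 0
  [1/12, 1/3, 1/12, -2/3, 1/4] . pi = 0
  [1, 1, 1, 1, 1] . pi = 1

Solving yields:
  pi_X = 4222/24247
  pi_Y = 3257/24247
  pi_Z = 5188/24247
  pi_W = 5198/24247
  pi_U = 6382/24247

Verification (pi * P):
  4222/24247*1/12 + 3257/24247*1/6 + 5188/24247*1/12 + 5198/24247*1/4 + 6382/24247*1/4 = 4222/24247 = pi_X  (ok)
  4222/24247*1/12 + 3257/24247*1/6 + 5188/24247*1/12 + 5198/24247*1/6 + 6382/24247*1/6 = 3257/24247 = pi_Y  (ok)
  4222/24247*2/3 + 3257/24247*1/6 + 5188/24247*1/12 + 5198/24247*1/6 + 6382/24247*1/12 = 5188/24247 = pi_Z  (ok)
  4222/24247*1/12 + 3257/24247*1/3 + 5188/24247*1/12 + 5198/24247*1/3 + 6382/24247*1/4 = 5198/24247 = pi_W  (ok)
  4222/24247*1/12 + 3257/24247*1/6 + 5188/24247*2/3 + 5198/24247*1/12 + 6382/24247*1/4 = 6382/24247 = pi_U  (ok)

Answer: 4222/24247 3257/24247 5188/24247 5198/24247 6382/24247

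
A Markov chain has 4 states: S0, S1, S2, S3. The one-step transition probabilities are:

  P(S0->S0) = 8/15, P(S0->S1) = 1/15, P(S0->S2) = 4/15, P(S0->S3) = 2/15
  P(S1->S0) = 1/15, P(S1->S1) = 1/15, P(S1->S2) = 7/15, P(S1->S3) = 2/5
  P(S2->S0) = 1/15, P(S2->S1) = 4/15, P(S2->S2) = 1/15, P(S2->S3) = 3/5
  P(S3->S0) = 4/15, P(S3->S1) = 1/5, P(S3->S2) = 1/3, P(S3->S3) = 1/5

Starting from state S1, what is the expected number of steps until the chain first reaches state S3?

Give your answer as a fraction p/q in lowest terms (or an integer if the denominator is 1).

Let h_i = expected steps to first reach S3 from state i.
Boundary: h_S3 = 0.
First-step equations for the other states:
  h_S0 = 1 + 8/15*h_S0 + 1/15*h_S1 + 4/15*h_S2 + 2/15*h_S3
  h_S1 = 1 + 1/15*h_S0 + 1/15*h_S1 + 7/15*h_S2 + 2/5*h_S3
  h_S2 = 1 + 1/15*h_S0 + 4/15*h_S1 + 1/15*h_S2 + 3/5*h_S3

Substituting h_S3 = 0 and rearranging gives the linear system (I - Q) h = 1:
  [7/15, -1/15, -4/15] . (h_S0, h_S1, h_S2) = 1
  [-1/15, 14/15, -7/15] . (h_S0, h_S1, h_S2) = 1
  [-1/15, -4/15, 14/15] . (h_S0, h_S1, h_S2) = 1

Solving yields:
  h_S0 = 1305/361
  h_S1 = 840/361
  h_S2 = 720/361

Starting state is S1, so the expected hitting time is h_S1 = 840/361.

Answer: 840/361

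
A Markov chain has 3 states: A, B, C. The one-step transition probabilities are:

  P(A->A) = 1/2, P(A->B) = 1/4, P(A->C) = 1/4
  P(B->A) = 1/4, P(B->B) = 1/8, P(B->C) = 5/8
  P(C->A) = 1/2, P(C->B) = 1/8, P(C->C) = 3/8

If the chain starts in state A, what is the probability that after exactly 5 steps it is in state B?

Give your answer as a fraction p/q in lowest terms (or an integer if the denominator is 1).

Answer: 745/4096

Derivation:
Computing P^5 by repeated multiplication:
P^1 =
  A: [1/2, 1/4, 1/4]
  B: [1/4, 1/8, 5/8]
  C: [1/2, 1/8, 3/8]
P^2 =
  A: [7/16, 3/16, 3/8]
  B: [15/32, 5/32, 3/8]
  C: [15/32, 3/16, 11/32]
P^3 =
  A: [29/64, 23/128, 47/128]
  B: [59/128, 47/256, 91/256]
  C: [29/64, 47/256, 93/256]
P^4 =
  A: [233/512, 93/512, 93/256]
  B: [465/1024, 187/1024, 93/256]
  C: [465/1024, 93/512, 373/1024]
P^5 =
  A: [931/2048, 745/4096, 1489/4096]
  B: [1861/4096, 1489/8192, 2981/8192]
  C: [931/2048, 1489/8192, 2979/8192]

(P^5)[A -> B] = 745/4096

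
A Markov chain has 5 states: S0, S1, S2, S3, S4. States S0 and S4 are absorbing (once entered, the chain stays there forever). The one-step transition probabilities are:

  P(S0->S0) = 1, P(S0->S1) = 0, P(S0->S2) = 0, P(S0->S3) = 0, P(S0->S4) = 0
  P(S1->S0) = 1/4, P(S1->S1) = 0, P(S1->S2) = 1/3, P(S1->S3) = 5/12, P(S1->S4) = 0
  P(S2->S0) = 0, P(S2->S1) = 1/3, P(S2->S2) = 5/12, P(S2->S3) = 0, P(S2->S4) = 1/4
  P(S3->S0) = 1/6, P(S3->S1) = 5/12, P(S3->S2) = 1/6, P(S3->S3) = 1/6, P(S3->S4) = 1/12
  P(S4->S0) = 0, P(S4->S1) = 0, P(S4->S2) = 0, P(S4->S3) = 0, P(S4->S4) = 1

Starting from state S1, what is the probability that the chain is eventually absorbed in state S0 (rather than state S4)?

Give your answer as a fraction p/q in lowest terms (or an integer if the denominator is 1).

Answer: 56/93

Derivation:
Let a_i = P(absorbed in S0 | start in state i).
Boundary conditions: a_S0 = 1, a_S4 = 0.
For each transient state i, a_i = sum_j P(i->j) * a_j:
  a_S1 = 1/4*a_S0 + 0*a_S1 + 1/3*a_S2 + 5/12*a_S3 + 0*a_S4
  a_S2 = 0*a_S0 + 1/3*a_S1 + 5/12*a_S2 + 0*a_S3 + 1/4*a_S4
  a_S3 = 1/6*a_S0 + 5/12*a_S1 + 1/6*a_S2 + 1/6*a_S3 + 1/12*a_S4

Substituting a_S0 = 1 and a_S4 = 0, rearrange to (I - Q) a = r where r[i] = P(i -> S0):
  [1, -1/3, -5/12] . (a_S1, a_S2, a_S3) = 1/4
  [-1/3, 7/12, 0] . (a_S1, a_S2, a_S3) = 0
  [-5/12, -1/6, 5/6] . (a_S1, a_S2, a_S3) = 1/6

Solving yields:
  a_S1 = 56/93
  a_S2 = 32/93
  a_S3 = 53/93

Starting state is S1, so the absorption probability is a_S1 = 56/93.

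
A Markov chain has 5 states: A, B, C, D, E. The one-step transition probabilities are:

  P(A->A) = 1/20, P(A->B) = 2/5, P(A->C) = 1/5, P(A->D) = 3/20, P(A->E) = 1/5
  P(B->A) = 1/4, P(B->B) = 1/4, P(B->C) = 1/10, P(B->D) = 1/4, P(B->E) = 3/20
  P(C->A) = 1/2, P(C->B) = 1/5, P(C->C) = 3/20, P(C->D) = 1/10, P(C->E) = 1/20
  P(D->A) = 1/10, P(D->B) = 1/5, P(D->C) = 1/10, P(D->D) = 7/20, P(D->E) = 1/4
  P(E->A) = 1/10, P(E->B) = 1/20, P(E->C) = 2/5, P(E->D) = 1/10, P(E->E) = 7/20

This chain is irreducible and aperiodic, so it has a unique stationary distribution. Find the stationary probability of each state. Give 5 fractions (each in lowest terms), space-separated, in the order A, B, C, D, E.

The stationary distribution satisfies pi = pi * P, i.e.:
  pi_A = 1/20*pi_A + 1/4*pi_B + 1/2*pi_C + 1/10*pi_D + 1/10*pi_E
  pi_B = 2/5*pi_A + 1/4*pi_B + 1/5*pi_C + 1/5*pi_D + 1/20*pi_E
  pi_C = 1/5*pi_A + 1/10*pi_B + 3/20*pi_C + 1/10*pi_D + 2/5*pi_E
  pi_D = 3/20*pi_A + 1/4*pi_B + 1/10*pi_C + 7/20*pi_D + 1/10*pi_E
  pi_E = 1/5*pi_A + 3/20*pi_B + 1/20*pi_C + 1/4*pi_D + 7/20*pi_E
with normalization: pi_A + pi_B + pi_C + pi_D + pi_E = 1.

Using the first 4 balance equations plus normalization, the linear system A*pi = b is:
  [-19/20, 1/4, 1/2, 1/10, 1/10] . pi = 0
  [2/5, -3/4, 1/5, 1/5, 1/20] . pi = 0
  [1/5, 1/10, -17/20, 1/10, 2/5] . pi = 0
  [3/20, 1/4, 1/10, -13/20, 1/10] . pi = 0
  [1, 1, 1, 1, 1] . pi = 1

Solving yields:
  pi_A = 8947/44975
  pi_B = 9931/44975
  pi_C = 8518/44975
  pi_D = 25738/134925
  pi_E = 3857/19275

Verification (pi * P):
  8947/44975*1/20 + 9931/44975*1/4 + 8518/44975*1/2 + 25738/134925*1/10 + 3857/19275*1/10 = 8947/44975 = pi_A  (ok)
  8947/44975*2/5 + 9931/44975*1/4 + 8518/44975*1/5 + 25738/134925*1/5 + 3857/19275*1/20 = 9931/44975 = pi_B  (ok)
  8947/44975*1/5 + 9931/44975*1/10 + 8518/44975*3/20 + 25738/134925*1/10 + 3857/19275*2/5 = 8518/44975 = pi_C  (ok)
  8947/44975*3/20 + 9931/44975*1/4 + 8518/44975*1/10 + 25738/134925*7/20 + 3857/19275*1/10 = 25738/134925 = pi_D  (ok)
  8947/44975*1/5 + 9931/44975*3/20 + 8518/44975*1/20 + 25738/134925*1/4 + 3857/19275*7/20 = 3857/19275 = pi_E  (ok)

Answer: 8947/44975 9931/44975 8518/44975 25738/134925 3857/19275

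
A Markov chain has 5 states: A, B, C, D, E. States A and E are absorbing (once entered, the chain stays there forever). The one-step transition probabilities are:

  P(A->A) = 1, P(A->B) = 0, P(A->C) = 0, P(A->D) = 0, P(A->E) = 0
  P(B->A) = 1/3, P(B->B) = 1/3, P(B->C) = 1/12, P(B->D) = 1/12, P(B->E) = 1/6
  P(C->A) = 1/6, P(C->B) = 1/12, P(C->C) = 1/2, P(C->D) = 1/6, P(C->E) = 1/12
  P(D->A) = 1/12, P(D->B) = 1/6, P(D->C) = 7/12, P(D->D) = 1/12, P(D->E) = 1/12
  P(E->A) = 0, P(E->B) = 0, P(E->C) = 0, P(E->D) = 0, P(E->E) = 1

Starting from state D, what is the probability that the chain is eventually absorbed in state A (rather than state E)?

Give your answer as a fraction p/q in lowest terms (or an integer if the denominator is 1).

Let a_i = P(absorbed in A | start in state i).
Boundary conditions: a_A = 1, a_E = 0.
For each transient state i, a_i = sum_j P(i->j) * a_j:
  a_B = 1/3*a_A + 1/3*a_B + 1/12*a_C + 1/12*a_D + 1/6*a_E
  a_C = 1/6*a_A + 1/12*a_B + 1/2*a_C + 1/6*a_D + 1/12*a_E
  a_D = 1/12*a_A + 1/6*a_B + 7/12*a_C + 1/12*a_D + 1/12*a_E

Substituting a_A = 1 and a_E = 0, rearrange to (I - Q) a = r where r[i] = P(i -> A):
  [2/3, -1/12, -1/12] . (a_B, a_C, a_D) = 1/3
  [-1/12, 1/2, -1/6] . (a_B, a_C, a_D) = 1/6
  [-1/6, -7/12, 11/12] . (a_B, a_C, a_D) = 1/12

Solving yields:
  a_B = 126/191
  a_C = 249/382
  a_D = 239/382

Starting state is D, so the absorption probability is a_D = 239/382.

Answer: 239/382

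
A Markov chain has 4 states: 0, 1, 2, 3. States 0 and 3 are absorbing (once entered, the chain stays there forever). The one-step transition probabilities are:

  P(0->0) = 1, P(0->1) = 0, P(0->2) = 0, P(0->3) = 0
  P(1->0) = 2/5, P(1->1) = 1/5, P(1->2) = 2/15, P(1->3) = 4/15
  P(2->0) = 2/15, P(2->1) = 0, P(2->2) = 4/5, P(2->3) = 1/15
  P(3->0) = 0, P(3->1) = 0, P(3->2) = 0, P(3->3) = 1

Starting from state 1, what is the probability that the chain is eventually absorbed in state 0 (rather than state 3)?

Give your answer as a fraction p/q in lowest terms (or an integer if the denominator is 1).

Let a_i = P(absorbed in 0 | start in state i).
Boundary conditions: a_0 = 1, a_3 = 0.
For each transient state i, a_i = sum_j P(i->j) * a_j:
  a_1 = 2/5*a_0 + 1/5*a_1 + 2/15*a_2 + 4/15*a_3
  a_2 = 2/15*a_0 + 0*a_1 + 4/5*a_2 + 1/15*a_3

Substituting a_0 = 1 and a_3 = 0, rearrange to (I - Q) a = r where r[i] = P(i -> 0):
  [4/5, -2/15] . (a_1, a_2) = 2/5
  [0, 1/5] . (a_1, a_2) = 2/15

Solving yields:
  a_1 = 11/18
  a_2 = 2/3

Starting state is 1, so the absorption probability is a_1 = 11/18.

Answer: 11/18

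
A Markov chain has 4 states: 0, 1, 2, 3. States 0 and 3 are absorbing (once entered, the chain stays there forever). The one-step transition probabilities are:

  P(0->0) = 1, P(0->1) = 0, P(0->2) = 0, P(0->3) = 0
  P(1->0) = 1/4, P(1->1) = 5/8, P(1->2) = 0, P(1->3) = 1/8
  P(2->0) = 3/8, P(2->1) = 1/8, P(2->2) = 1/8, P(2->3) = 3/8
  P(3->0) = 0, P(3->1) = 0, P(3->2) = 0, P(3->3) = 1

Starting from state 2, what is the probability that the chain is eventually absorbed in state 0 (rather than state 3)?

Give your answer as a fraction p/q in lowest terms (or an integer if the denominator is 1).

Let a_i = P(absorbed in 0 | start in state i).
Boundary conditions: a_0 = 1, a_3 = 0.
For each transient state i, a_i = sum_j P(i->j) * a_j:
  a_1 = 1/4*a_0 + 5/8*a_1 + 0*a_2 + 1/8*a_3
  a_2 = 3/8*a_0 + 1/8*a_1 + 1/8*a_2 + 3/8*a_3

Substituting a_0 = 1 and a_3 = 0, rearrange to (I - Q) a = r where r[i] = P(i -> 0):
  [3/8, 0] . (a_1, a_2) = 1/4
  [-1/8, 7/8] . (a_1, a_2) = 3/8

Solving yields:
  a_1 = 2/3
  a_2 = 11/21

Starting state is 2, so the absorption probability is a_2 = 11/21.

Answer: 11/21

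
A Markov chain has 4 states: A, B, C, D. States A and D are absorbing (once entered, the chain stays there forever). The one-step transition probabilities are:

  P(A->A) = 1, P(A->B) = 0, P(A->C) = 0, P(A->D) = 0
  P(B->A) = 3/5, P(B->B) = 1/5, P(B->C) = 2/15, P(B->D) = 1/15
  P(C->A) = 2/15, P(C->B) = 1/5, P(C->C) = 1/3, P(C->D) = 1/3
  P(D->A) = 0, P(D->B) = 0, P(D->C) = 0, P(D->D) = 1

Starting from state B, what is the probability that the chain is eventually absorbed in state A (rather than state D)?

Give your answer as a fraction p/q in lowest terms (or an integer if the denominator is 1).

Answer: 47/57

Derivation:
Let a_i = P(absorbed in A | start in state i).
Boundary conditions: a_A = 1, a_D = 0.
For each transient state i, a_i = sum_j P(i->j) * a_j:
  a_B = 3/5*a_A + 1/5*a_B + 2/15*a_C + 1/15*a_D
  a_C = 2/15*a_A + 1/5*a_B + 1/3*a_C + 1/3*a_D

Substituting a_A = 1 and a_D = 0, rearrange to (I - Q) a = r where r[i] = P(i -> A):
  [4/5, -2/15] . (a_B, a_C) = 3/5
  [-1/5, 2/3] . (a_B, a_C) = 2/15

Solving yields:
  a_B = 47/57
  a_C = 17/38

Starting state is B, so the absorption probability is a_B = 47/57.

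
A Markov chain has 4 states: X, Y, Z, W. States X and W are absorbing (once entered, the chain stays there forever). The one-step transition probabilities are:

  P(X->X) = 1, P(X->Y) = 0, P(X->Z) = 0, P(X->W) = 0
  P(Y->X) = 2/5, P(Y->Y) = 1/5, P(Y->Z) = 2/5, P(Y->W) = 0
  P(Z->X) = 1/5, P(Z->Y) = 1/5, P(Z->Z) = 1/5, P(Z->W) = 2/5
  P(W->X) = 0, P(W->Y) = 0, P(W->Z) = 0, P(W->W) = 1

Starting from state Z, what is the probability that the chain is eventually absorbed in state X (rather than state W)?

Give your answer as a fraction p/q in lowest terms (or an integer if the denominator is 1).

Let a_i = P(absorbed in X | start in state i).
Boundary conditions: a_X = 1, a_W = 0.
For each transient state i, a_i = sum_j P(i->j) * a_j:
  a_Y = 2/5*a_X + 1/5*a_Y + 2/5*a_Z + 0*a_W
  a_Z = 1/5*a_X + 1/5*a_Y + 1/5*a_Z + 2/5*a_W

Substituting a_X = 1 and a_W = 0, rearrange to (I - Q) a = r where r[i] = P(i -> X):
  [4/5, -2/5] . (a_Y, a_Z) = 2/5
  [-1/5, 4/5] . (a_Y, a_Z) = 1/5

Solving yields:
  a_Y = 5/7
  a_Z = 3/7

Starting state is Z, so the absorption probability is a_Z = 3/7.

Answer: 3/7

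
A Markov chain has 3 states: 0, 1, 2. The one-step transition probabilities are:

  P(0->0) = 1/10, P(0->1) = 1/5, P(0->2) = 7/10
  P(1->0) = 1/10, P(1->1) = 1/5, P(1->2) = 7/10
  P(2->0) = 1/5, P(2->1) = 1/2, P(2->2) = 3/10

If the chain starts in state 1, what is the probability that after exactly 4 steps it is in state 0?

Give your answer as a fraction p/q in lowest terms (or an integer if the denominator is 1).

Answer: 383/2500

Derivation:
Computing P^4 by repeated multiplication:
P^1 =
  0: [1/10, 1/5, 7/10]
  1: [1/10, 1/5, 7/10]
  2: [1/5, 1/2, 3/10]
P^2 =
  0: [17/100, 41/100, 21/50]
  1: [17/100, 41/100, 21/50]
  2: [13/100, 29/100, 29/50]
P^3 =
  0: [71/500, 163/500, 133/250]
  1: [71/500, 163/500, 133/250]
  2: [79/500, 187/500, 117/250]
P^4 =
  0: [383/2500, 899/2500, 609/1250]
  1: [383/2500, 899/2500, 609/1250]
  2: [367/2500, 851/2500, 641/1250]

(P^4)[1 -> 0] = 383/2500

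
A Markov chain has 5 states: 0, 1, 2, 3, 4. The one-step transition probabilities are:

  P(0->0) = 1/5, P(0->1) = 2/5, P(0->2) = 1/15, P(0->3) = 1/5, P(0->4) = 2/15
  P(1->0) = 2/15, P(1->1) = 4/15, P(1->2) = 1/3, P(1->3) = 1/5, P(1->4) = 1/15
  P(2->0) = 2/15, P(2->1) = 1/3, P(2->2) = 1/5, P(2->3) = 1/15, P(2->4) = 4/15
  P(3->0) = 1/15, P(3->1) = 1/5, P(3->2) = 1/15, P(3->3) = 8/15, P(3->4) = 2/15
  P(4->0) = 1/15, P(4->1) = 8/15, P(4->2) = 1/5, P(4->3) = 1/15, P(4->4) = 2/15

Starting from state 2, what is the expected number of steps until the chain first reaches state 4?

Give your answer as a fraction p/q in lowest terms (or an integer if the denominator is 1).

Let h_i = expected steps to first reach 4 from state i.
Boundary: h_4 = 0.
First-step equations for the other states:
  h_0 = 1 + 1/5*h_0 + 2/5*h_1 + 1/15*h_2 + 1/5*h_3 + 2/15*h_4
  h_1 = 1 + 2/15*h_0 + 4/15*h_1 + 1/3*h_2 + 1/5*h_3 + 1/15*h_4
  h_2 = 1 + 2/15*h_0 + 1/3*h_1 + 1/5*h_2 + 1/15*h_3 + 4/15*h_4
  h_3 = 1 + 1/15*h_0 + 1/5*h_1 + 1/15*h_2 + 8/15*h_3 + 2/15*h_4

Substituting h_4 = 0 and rearranging gives the linear system (I - Q) h = 1:
  [4/5, -2/5, -1/15, -1/5] . (h_0, h_1, h_2, h_3) = 1
  [-2/15, 11/15, -1/3, -1/5] . (h_0, h_1, h_2, h_3) = 1
  [-2/15, -1/3, 4/5, -1/15] . (h_0, h_1, h_2, h_3) = 1
  [-1/15, -1/5, -1/15, 7/15] . (h_0, h_1, h_2, h_3) = 1

Solving yields:
  h_0 = 33390/4541
  h_1 = 34140/4541
  h_2 = 28230/4541
  h_3 = 33165/4541

Starting state is 2, so the expected hitting time is h_2 = 28230/4541.

Answer: 28230/4541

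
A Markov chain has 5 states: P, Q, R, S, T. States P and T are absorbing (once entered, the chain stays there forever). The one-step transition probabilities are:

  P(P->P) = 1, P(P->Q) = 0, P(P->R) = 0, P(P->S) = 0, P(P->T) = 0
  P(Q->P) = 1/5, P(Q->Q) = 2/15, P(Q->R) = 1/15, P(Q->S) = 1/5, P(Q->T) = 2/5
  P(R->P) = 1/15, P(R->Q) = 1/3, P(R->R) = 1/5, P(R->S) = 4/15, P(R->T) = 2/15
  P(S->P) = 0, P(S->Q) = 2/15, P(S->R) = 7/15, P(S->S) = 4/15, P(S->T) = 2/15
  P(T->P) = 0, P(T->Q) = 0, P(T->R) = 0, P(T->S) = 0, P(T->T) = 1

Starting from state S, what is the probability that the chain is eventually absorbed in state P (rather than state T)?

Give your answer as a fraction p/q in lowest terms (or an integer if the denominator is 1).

Let a_i = P(absorbed in P | start in state i).
Boundary conditions: a_P = 1, a_T = 0.
For each transient state i, a_i = sum_j P(i->j) * a_j:
  a_Q = 1/5*a_P + 2/15*a_Q + 1/15*a_R + 1/5*a_S + 2/5*a_T
  a_R = 1/15*a_P + 1/3*a_Q + 1/5*a_R + 4/15*a_S + 2/15*a_T
  a_S = 0*a_P + 2/15*a_Q + 7/15*a_R + 4/15*a_S + 2/15*a_T

Substituting a_P = 1 and a_T = 0, rearrange to (I - Q) a = r where r[i] = P(i -> P):
  [13/15, -1/15, -1/5] . (a_Q, a_R, a_S) = 1/5
  [-1/3, 4/5, -4/15] . (a_Q, a_R, a_S) = 1/15
  [-2/15, -7/15, 11/15] . (a_Q, a_R, a_S) = 0

Solving yields:
  a_Q = 43/139
  a_R = 163/556
  a_S = 135/556

Starting state is S, so the absorption probability is a_S = 135/556.

Answer: 135/556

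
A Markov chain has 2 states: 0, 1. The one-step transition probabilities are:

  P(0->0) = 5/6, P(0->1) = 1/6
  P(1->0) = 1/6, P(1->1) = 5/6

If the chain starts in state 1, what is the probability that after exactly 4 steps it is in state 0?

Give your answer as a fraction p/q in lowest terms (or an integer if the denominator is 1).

Computing P^4 by repeated multiplication:
P^1 =
  0: [5/6, 1/6]
  1: [1/6, 5/6]
P^2 =
  0: [13/18, 5/18]
  1: [5/18, 13/18]
P^3 =
  0: [35/54, 19/54]
  1: [19/54, 35/54]
P^4 =
  0: [97/162, 65/162]
  1: [65/162, 97/162]

(P^4)[1 -> 0] = 65/162

Answer: 65/162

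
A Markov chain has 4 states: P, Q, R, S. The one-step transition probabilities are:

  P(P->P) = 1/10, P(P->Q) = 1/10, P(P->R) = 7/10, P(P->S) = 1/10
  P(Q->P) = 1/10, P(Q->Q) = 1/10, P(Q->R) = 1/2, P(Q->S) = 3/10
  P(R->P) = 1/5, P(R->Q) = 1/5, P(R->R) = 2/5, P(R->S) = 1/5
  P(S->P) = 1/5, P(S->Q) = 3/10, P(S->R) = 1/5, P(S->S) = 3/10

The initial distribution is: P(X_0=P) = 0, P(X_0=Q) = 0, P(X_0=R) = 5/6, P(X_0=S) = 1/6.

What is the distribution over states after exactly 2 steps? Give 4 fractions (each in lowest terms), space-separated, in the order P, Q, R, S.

Answer: 19/120 9/50 263/600 67/300

Derivation:
Propagating the distribution step by step (d_{t+1} = d_t * P):
d_0 = (P=0, Q=0, R=5/6, S=1/6)
  d_1[P] = 0*1/10 + 0*1/10 + 5/6*1/5 + 1/6*1/5 = 1/5
  d_1[Q] = 0*1/10 + 0*1/10 + 5/6*1/5 + 1/6*3/10 = 13/60
  d_1[R] = 0*7/10 + 0*1/2 + 5/6*2/5 + 1/6*1/5 = 11/30
  d_1[S] = 0*1/10 + 0*3/10 + 5/6*1/5 + 1/6*3/10 = 13/60
d_1 = (P=1/5, Q=13/60, R=11/30, S=13/60)
  d_2[P] = 1/5*1/10 + 13/60*1/10 + 11/30*1/5 + 13/60*1/5 = 19/120
  d_2[Q] = 1/5*1/10 + 13/60*1/10 + 11/30*1/5 + 13/60*3/10 = 9/50
  d_2[R] = 1/5*7/10 + 13/60*1/2 + 11/30*2/5 + 13/60*1/5 = 263/600
  d_2[S] = 1/5*1/10 + 13/60*3/10 + 11/30*1/5 + 13/60*3/10 = 67/300
d_2 = (P=19/120, Q=9/50, R=263/600, S=67/300)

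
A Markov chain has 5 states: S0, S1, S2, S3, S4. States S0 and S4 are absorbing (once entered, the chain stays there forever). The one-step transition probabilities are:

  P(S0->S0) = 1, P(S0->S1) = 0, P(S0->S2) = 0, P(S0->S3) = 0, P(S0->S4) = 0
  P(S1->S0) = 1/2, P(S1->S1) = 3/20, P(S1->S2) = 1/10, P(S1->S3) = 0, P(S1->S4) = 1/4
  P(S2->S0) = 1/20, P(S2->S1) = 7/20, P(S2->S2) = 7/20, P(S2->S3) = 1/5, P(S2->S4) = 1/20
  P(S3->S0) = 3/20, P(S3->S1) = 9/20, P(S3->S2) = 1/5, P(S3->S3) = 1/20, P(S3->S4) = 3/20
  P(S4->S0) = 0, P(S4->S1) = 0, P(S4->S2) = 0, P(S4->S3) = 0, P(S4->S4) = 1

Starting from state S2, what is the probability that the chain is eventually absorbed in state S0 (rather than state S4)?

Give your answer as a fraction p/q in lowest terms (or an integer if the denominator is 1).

Let a_i = P(absorbed in S0 | start in state i).
Boundary conditions: a_S0 = 1, a_S4 = 0.
For each transient state i, a_i = sum_j P(i->j) * a_j:
  a_S1 = 1/2*a_S0 + 3/20*a_S1 + 1/10*a_S2 + 0*a_S3 + 1/4*a_S4
  a_S2 = 1/20*a_S0 + 7/20*a_S1 + 7/20*a_S2 + 1/5*a_S3 + 1/20*a_S4
  a_S3 = 3/20*a_S0 + 9/20*a_S1 + 1/5*a_S2 + 1/20*a_S3 + 3/20*a_S4

Substituting a_S0 = 1 and a_S4 = 0, rearrange to (I - Q) a = r where r[i] = P(i -> S0):
  [17/20, -1/10, 0] . (a_S1, a_S2, a_S3) = 1/2
  [-7/20, 13/20, -1/5] . (a_S1, a_S2, a_S3) = 1/20
  [-9/20, -1/5, 19/20] . (a_S1, a_S2, a_S3) = 3/20

Solving yields:
  a_S1 = 2372/3589
  a_S2 = 2217/3589
  a_S3 = 2157/3589

Starting state is S2, so the absorption probability is a_S2 = 2217/3589.

Answer: 2217/3589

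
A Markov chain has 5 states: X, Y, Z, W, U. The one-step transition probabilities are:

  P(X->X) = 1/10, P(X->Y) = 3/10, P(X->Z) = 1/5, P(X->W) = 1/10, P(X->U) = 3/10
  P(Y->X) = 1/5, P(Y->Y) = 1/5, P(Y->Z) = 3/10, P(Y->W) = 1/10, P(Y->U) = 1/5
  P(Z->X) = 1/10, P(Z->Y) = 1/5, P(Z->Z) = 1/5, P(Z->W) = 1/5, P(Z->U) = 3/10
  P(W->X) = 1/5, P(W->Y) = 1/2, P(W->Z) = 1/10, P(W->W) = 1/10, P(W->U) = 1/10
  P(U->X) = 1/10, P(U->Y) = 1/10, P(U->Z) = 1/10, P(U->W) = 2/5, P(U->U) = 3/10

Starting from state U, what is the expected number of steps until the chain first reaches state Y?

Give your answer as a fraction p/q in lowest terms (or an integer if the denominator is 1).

Answer: 2398/579

Derivation:
Let h_i = expected steps to first reach Y from state i.
Boundary: h_Y = 0.
First-step equations for the other states:
  h_X = 1 + 1/10*h_X + 3/10*h_Y + 1/5*h_Z + 1/10*h_W + 3/10*h_U
  h_Z = 1 + 1/10*h_X + 1/5*h_Y + 1/5*h_Z + 1/5*h_W + 3/10*h_U
  h_W = 1 + 1/5*h_X + 1/2*h_Y + 1/10*h_Z + 1/10*h_W + 1/10*h_U
  h_U = 1 + 1/10*h_X + 1/10*h_Y + 1/10*h_Z + 2/5*h_W + 3/10*h_U

Substituting h_Y = 0 and rearranging gives the linear system (I - Q) h = 1:
  [9/10, -1/5, -1/10, -3/10] . (h_X, h_Z, h_W, h_U) = 1
  [-1/10, 4/5, -1/5, -3/10] . (h_X, h_Z, h_W, h_U) = 1
  [-1/5, -1/10, 9/10, -1/10] . (h_X, h_Z, h_W, h_U) = 1
  [-1/10, -1/10, -2/5, 7/10] . (h_X, h_Z, h_W, h_U) = 1

Solving yields:
  h_X = 712/193
  h_Z = 2300/579
  h_W = 1640/579
  h_U = 2398/579

Starting state is U, so the expected hitting time is h_U = 2398/579.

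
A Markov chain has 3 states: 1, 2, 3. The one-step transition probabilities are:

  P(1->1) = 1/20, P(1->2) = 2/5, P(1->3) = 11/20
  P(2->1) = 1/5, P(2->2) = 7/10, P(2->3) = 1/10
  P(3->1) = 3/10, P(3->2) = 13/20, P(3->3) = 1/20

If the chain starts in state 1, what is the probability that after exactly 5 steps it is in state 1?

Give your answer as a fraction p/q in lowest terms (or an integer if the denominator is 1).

Answer: 600009/3200000

Derivation:
Computing P^5 by repeated multiplication:
P^1 =
  1: [1/20, 2/5, 11/20]
  2: [1/5, 7/10, 1/10]
  3: [3/10, 13/20, 1/20]
P^2 =
  1: [99/400, 263/400, 19/200]
  2: [9/50, 127/200, 37/200]
  3: [4/25, 243/400, 93/400]
P^3 =
  1: [1379/8000, 621/1000, 1653/8000]
  2: [383/2000, 2547/4000, 687/4000]
  3: [797/4000, 5123/8000, 1283/8000]
P^4 =
  1: [31169/160000, 102073/160000, 13379/80000]
  2: [3769/20000, 50717/80000, 14207/80000]
  3: [3723/20000, 101153/160000, 29063/160000]
P^5 =
  1: [600009/3200000, 506557/800000, 573763/3200000]
  2: [151593/800000, 1015337/1600000, 281477/1600000]
  3: [304387/1600000, 2032233/3200000, 558993/3200000]

(P^5)[1 -> 1] = 600009/3200000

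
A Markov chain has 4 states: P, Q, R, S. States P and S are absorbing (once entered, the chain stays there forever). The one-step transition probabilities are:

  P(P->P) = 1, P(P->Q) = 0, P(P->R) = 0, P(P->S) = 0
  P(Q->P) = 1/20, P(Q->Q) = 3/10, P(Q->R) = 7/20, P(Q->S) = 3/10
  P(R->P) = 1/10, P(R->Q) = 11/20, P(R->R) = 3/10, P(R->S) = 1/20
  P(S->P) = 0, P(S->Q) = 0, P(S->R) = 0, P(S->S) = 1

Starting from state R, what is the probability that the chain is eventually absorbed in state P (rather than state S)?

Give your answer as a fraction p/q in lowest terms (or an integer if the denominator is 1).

Let a_i = P(absorbed in P | start in state i).
Boundary conditions: a_P = 1, a_S = 0.
For each transient state i, a_i = sum_j P(i->j) * a_j:
  a_Q = 1/20*a_P + 3/10*a_Q + 7/20*a_R + 3/10*a_S
  a_R = 1/10*a_P + 11/20*a_Q + 3/10*a_R + 1/20*a_S

Substituting a_P = 1 and a_S = 0, rearrange to (I - Q) a = r where r[i] = P(i -> P):
  [7/10, -7/20] . (a_Q, a_R) = 1/20
  [-11/20, 7/10] . (a_Q, a_R) = 1/10

Solving yields:
  a_Q = 4/17
  a_R = 39/119

Starting state is R, so the absorption probability is a_R = 39/119.

Answer: 39/119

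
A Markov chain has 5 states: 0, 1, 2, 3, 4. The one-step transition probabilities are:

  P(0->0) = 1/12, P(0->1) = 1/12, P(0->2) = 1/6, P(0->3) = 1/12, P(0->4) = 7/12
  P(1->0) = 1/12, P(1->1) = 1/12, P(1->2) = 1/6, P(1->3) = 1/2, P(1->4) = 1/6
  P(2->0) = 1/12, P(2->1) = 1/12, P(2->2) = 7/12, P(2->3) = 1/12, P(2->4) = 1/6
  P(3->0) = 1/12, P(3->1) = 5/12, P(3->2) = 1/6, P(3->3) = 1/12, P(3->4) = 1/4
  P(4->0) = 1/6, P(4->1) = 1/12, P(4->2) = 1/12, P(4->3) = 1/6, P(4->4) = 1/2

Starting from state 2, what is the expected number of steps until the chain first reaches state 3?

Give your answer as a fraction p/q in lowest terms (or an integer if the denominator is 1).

Answer: 13104/1895

Derivation:
Let h_i = expected steps to first reach 3 from state i.
Boundary: h_3 = 0.
First-step equations for the other states:
  h_0 = 1 + 1/12*h_0 + 1/12*h_1 + 1/6*h_2 + 1/12*h_3 + 7/12*h_4
  h_1 = 1 + 1/12*h_0 + 1/12*h_1 + 1/6*h_2 + 1/2*h_3 + 1/6*h_4
  h_2 = 1 + 1/12*h_0 + 1/12*h_1 + 7/12*h_2 + 1/12*h_3 + 1/6*h_4
  h_4 = 1 + 1/6*h_0 + 1/12*h_1 + 1/12*h_2 + 1/6*h_3 + 1/2*h_4

Substituting h_3 = 0 and rearranging gives the linear system (I - Q) h = 1:
  [11/12, -1/12, -1/6, -7/12] . (h_0, h_1, h_2, h_4) = 1
  [-1/12, 11/12, -1/6, -1/6] . (h_0, h_1, h_2, h_4) = 1
  [-1/12, -1/12, 5/12, -1/6] . (h_0, h_1, h_2, h_4) = 1
  [-1/6, -1/12, -1/12, 1/2] . (h_0, h_1, h_2, h_4) = 1

Solving yields:
  h_0 = 12384/1895
  h_1 = 7644/1895
  h_2 = 13104/1895
  h_4 = 11376/1895

Starting state is 2, so the expected hitting time is h_2 = 13104/1895.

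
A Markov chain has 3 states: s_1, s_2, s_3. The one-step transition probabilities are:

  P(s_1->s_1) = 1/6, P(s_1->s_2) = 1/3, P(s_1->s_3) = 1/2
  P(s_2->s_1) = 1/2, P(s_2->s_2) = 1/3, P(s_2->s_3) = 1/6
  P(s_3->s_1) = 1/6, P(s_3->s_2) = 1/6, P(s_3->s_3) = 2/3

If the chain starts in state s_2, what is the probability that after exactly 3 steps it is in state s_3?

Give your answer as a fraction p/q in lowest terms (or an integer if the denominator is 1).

Computing P^3 by repeated multiplication:
P^1 =
  s_1: [1/6, 1/3, 1/2]
  s_2: [1/2, 1/3, 1/6]
  s_3: [1/6, 1/6, 2/3]
P^2 =
  s_1: [5/18, 1/4, 17/36]
  s_2: [5/18, 11/36, 5/12]
  s_3: [2/9, 2/9, 5/9]
P^3 =
  s_1: [1/4, 55/216, 107/216]
  s_2: [29/108, 19/72, 101/216]
  s_3: [13/54, 13/54, 14/27]

(P^3)[s_2 -> s_3] = 101/216

Answer: 101/216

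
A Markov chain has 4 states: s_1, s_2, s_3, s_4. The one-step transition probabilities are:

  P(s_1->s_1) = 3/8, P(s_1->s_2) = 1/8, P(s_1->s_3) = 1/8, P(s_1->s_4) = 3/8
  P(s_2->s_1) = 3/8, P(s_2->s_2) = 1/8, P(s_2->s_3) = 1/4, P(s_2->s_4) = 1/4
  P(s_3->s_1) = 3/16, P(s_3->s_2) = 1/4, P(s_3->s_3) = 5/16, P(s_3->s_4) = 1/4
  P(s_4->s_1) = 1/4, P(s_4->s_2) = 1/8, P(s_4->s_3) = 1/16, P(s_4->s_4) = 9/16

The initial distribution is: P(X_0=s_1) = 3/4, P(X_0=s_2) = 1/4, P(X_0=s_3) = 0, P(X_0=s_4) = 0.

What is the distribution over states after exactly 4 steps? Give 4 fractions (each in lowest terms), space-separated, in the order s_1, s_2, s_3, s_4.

Propagating the distribution step by step (d_{t+1} = d_t * P):
d_0 = (s_1=3/4, s_2=1/4, s_3=0, s_4=0)
  d_1[s_1] = 3/4*3/8 + 1/4*3/8 + 0*3/16 + 0*1/4 = 3/8
  d_1[s_2] = 3/4*1/8 + 1/4*1/8 + 0*1/4 + 0*1/8 = 1/8
  d_1[s_3] = 3/4*1/8 + 1/4*1/4 + 0*5/16 + 0*1/16 = 5/32
  d_1[s_4] = 3/4*3/8 + 1/4*1/4 + 0*1/4 + 0*9/16 = 11/32
d_1 = (s_1=3/8, s_2=1/8, s_3=5/32, s_4=11/32)
  d_2[s_1] = 3/8*3/8 + 1/8*3/8 + 5/32*3/16 + 11/32*1/4 = 155/512
  d_2[s_2] = 3/8*1/8 + 1/8*1/8 + 5/32*1/4 + 11/32*1/8 = 37/256
  d_2[s_3] = 3/8*1/8 + 1/8*1/4 + 5/32*5/16 + 11/32*1/16 = 19/128
  d_2[s_4] = 3/8*3/8 + 1/8*1/4 + 5/32*1/4 + 11/32*9/16 = 207/512
d_2 = (s_1=155/512, s_2=37/256, s_3=19/128, s_4=207/512)
  d_3[s_1] = 155/512*3/8 + 37/256*3/8 + 19/128*3/16 + 207/512*1/4 = 1215/4096
  d_3[s_2] = 155/512*1/8 + 37/256*1/8 + 19/128*1/4 + 207/512*1/8 = 147/1024
  d_3[s_3] = 155/512*1/8 + 37/256*1/4 + 19/128*5/16 + 207/512*1/16 = 1193/8192
  d_3[s_4] = 155/512*3/8 + 37/256*1/4 + 19/128*1/4 + 207/512*9/16 = 3393/8192
d_3 = (s_1=1215/4096, s_2=147/1024, s_3=1193/8192, s_4=3393/8192)
  d_4[s_1] = 1215/4096*3/8 + 147/1024*3/8 + 1193/8192*3/16 + 3393/8192*1/4 = 38787/131072
  d_4[s_2] = 1215/4096*1/8 + 147/1024*1/8 + 1193/8192*1/4 + 3393/8192*1/8 = 9385/65536
  d_4[s_3] = 1215/4096*1/8 + 147/1024*1/4 + 1193/8192*5/16 + 3393/8192*1/16 = 9461/65536
  d_4[s_4] = 1215/4096*3/8 + 147/1024*1/4 + 1193/8192*1/4 + 3393/8192*9/16 = 54593/131072
d_4 = (s_1=38787/131072, s_2=9385/65536, s_3=9461/65536, s_4=54593/131072)

Answer: 38787/131072 9385/65536 9461/65536 54593/131072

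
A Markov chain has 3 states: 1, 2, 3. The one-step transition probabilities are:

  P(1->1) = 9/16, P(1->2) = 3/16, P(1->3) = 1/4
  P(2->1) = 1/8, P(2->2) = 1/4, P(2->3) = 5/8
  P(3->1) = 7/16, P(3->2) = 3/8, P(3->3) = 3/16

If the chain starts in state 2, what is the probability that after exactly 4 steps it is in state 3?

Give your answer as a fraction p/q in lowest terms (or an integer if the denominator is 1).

Computing P^4 by repeated multiplication:
P^1 =
  1: [9/16, 3/16, 1/4]
  2: [1/8, 1/4, 5/8]
  3: [7/16, 3/8, 3/16]
P^2 =
  1: [115/256, 63/256, 39/128]
  2: [3/8, 41/128, 39/128]
  3: [3/8, 63/256, 97/256]
P^3 =
  1: [1707/4096, 1065/4096, 331/1024]
  2: [787/2048, 271/1024, 719/2048]
  3: [1669/4096, 561/2048, 1305/4096]
P^4 =
  1: [26761/65536, 17325/65536, 10725/32768]
  2: [825/2048, 8843/32768, 10725/32768]
  3: [825/2048, 17325/65536, 21811/65536]

(P^4)[2 -> 3] = 10725/32768

Answer: 10725/32768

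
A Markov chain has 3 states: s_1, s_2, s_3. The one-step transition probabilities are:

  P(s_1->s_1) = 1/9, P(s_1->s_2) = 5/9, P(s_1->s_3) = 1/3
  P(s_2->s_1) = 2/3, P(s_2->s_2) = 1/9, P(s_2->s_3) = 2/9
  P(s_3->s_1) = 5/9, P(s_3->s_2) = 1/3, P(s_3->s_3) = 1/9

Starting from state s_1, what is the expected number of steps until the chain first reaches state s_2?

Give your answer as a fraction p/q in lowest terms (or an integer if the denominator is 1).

Let h_i = expected steps to first reach s_2 from state i.
Boundary: h_s_2 = 0.
First-step equations for the other states:
  h_s_1 = 1 + 1/9*h_s_1 + 5/9*h_s_2 + 1/3*h_s_3
  h_s_3 = 1 + 5/9*h_s_1 + 1/3*h_s_2 + 1/9*h_s_3

Substituting h_s_2 = 0 and rearranging gives the linear system (I - Q) h = 1:
  [8/9, -1/3] . (h_s_1, h_s_3) = 1
  [-5/9, 8/9] . (h_s_1, h_s_3) = 1

Solving yields:
  h_s_1 = 99/49
  h_s_3 = 117/49

Starting state is s_1, so the expected hitting time is h_s_1 = 99/49.

Answer: 99/49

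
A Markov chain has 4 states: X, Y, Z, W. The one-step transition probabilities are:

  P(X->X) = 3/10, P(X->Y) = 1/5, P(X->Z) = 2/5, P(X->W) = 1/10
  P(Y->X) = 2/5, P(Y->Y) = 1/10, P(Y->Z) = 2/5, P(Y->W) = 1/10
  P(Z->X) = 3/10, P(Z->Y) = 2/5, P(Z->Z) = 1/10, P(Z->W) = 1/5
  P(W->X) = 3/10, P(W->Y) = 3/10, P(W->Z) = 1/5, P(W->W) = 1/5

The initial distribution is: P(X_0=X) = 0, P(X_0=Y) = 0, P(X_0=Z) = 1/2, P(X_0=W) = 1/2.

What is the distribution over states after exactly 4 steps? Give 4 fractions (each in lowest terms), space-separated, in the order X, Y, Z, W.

Answer: 651/2000 2447/10000 5749/20000 2847/20000

Derivation:
Propagating the distribution step by step (d_{t+1} = d_t * P):
d_0 = (X=0, Y=0, Z=1/2, W=1/2)
  d_1[X] = 0*3/10 + 0*2/5 + 1/2*3/10 + 1/2*3/10 = 3/10
  d_1[Y] = 0*1/5 + 0*1/10 + 1/2*2/5 + 1/2*3/10 = 7/20
  d_1[Z] = 0*2/5 + 0*2/5 + 1/2*1/10 + 1/2*1/5 = 3/20
  d_1[W] = 0*1/10 + 0*1/10 + 1/2*1/5 + 1/2*1/5 = 1/5
d_1 = (X=3/10, Y=7/20, Z=3/20, W=1/5)
  d_2[X] = 3/10*3/10 + 7/20*2/5 + 3/20*3/10 + 1/5*3/10 = 67/200
  d_2[Y] = 3/10*1/5 + 7/20*1/10 + 3/20*2/5 + 1/5*3/10 = 43/200
  d_2[Z] = 3/10*2/5 + 7/20*2/5 + 3/20*1/10 + 1/5*1/5 = 63/200
  d_2[W] = 3/10*1/10 + 7/20*1/10 + 3/20*1/5 + 1/5*1/5 = 27/200
d_2 = (X=67/200, Y=43/200, Z=63/200, W=27/200)
  d_3[X] = 67/200*3/10 + 43/200*2/5 + 63/200*3/10 + 27/200*3/10 = 643/2000
  d_3[Y] = 67/200*1/5 + 43/200*1/10 + 63/200*2/5 + 27/200*3/10 = 51/200
  d_3[Z] = 67/200*2/5 + 43/200*2/5 + 63/200*1/10 + 27/200*1/5 = 557/2000
  d_3[W] = 67/200*1/10 + 43/200*1/10 + 63/200*1/5 + 27/200*1/5 = 29/200
d_3 = (X=643/2000, Y=51/200, Z=557/2000, W=29/200)
  d_4[X] = 643/2000*3/10 + 51/200*2/5 + 557/2000*3/10 + 29/200*3/10 = 651/2000
  d_4[Y] = 643/2000*1/5 + 51/200*1/10 + 557/2000*2/5 + 29/200*3/10 = 2447/10000
  d_4[Z] = 643/2000*2/5 + 51/200*2/5 + 557/2000*1/10 + 29/200*1/5 = 5749/20000
  d_4[W] = 643/2000*1/10 + 51/200*1/10 + 557/2000*1/5 + 29/200*1/5 = 2847/20000
d_4 = (X=651/2000, Y=2447/10000, Z=5749/20000, W=2847/20000)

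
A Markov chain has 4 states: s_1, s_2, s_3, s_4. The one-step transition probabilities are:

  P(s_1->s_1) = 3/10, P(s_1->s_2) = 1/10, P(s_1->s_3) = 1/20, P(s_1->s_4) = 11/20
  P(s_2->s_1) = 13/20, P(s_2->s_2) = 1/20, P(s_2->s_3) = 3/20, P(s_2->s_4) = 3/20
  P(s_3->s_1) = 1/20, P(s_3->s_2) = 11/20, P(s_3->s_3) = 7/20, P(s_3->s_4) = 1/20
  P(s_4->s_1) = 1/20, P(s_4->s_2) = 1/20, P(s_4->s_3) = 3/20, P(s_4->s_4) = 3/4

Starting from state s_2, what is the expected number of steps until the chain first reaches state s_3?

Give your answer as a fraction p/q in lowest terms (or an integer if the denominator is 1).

Answer: 39/5

Derivation:
Let h_i = expected steps to first reach s_3 from state i.
Boundary: h_s_3 = 0.
First-step equations for the other states:
  h_s_1 = 1 + 3/10*h_s_1 + 1/10*h_s_2 + 1/20*h_s_3 + 11/20*h_s_4
  h_s_2 = 1 + 13/20*h_s_1 + 1/20*h_s_2 + 3/20*h_s_3 + 3/20*h_s_4
  h_s_4 = 1 + 1/20*h_s_1 + 1/20*h_s_2 + 3/20*h_s_3 + 3/4*h_s_4

Substituting h_s_3 = 0 and rearranging gives the linear system (I - Q) h = 1:
  [7/10, -1/10, -11/20] . (h_s_1, h_s_2, h_s_4) = 1
  [-13/20, 19/20, -3/20] . (h_s_1, h_s_2, h_s_4) = 1
  [-1/20, -1/20, 1/4] . (h_s_1, h_s_2, h_s_4) = 1

Solving yields:
  h_s_1 = 41/5
  h_s_2 = 39/5
  h_s_4 = 36/5

Starting state is s_2, so the expected hitting time is h_s_2 = 39/5.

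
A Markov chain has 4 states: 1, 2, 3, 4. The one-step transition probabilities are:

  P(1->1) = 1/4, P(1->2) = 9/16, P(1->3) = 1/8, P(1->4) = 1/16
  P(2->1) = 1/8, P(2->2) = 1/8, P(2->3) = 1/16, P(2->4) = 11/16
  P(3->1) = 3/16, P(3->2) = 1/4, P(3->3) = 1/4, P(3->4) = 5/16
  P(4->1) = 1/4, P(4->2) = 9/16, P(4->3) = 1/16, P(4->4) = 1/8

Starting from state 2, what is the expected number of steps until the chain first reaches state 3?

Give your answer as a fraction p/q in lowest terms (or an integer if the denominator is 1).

Answer: 2960/221

Derivation:
Let h_i = expected steps to first reach 3 from state i.
Boundary: h_3 = 0.
First-step equations for the other states:
  h_1 = 1 + 1/4*h_1 + 9/16*h_2 + 1/8*h_3 + 1/16*h_4
  h_2 = 1 + 1/8*h_1 + 1/8*h_2 + 1/16*h_3 + 11/16*h_4
  h_4 = 1 + 1/4*h_1 + 9/16*h_2 + 1/16*h_3 + 1/8*h_4

Substituting h_3 = 0 and rearranging gives the linear system (I - Q) h = 1:
  [3/4, -9/16, -1/16] . (h_1, h_2, h_4) = 1
  [-1/8, 7/8, -11/16] . (h_1, h_2, h_4) = 1
  [-1/4, -9/16, 7/8] . (h_1, h_2, h_4) = 1

Solving yields:
  h_1 = 2760/221
  h_2 = 2960/221
  h_4 = 2944/221

Starting state is 2, so the expected hitting time is h_2 = 2960/221.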